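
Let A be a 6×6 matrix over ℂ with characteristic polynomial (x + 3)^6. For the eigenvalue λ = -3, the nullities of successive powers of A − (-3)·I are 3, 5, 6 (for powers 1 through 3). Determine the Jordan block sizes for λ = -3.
Block sizes for λ = -3: [3, 2, 1]

From the dimensions of kernels of powers, the number of Jordan blocks of size at least j is d_j − d_{j−1} where d_j = dim ker(N^j) (with d_0 = 0). Computing the differences gives [3, 2, 1].
The number of blocks of size exactly k is (#blocks of size ≥ k) − (#blocks of size ≥ k + 1), so the partition is: 1 block(s) of size 1, 1 block(s) of size 2, 1 block(s) of size 3.
In nonincreasing order the block sizes are [3, 2, 1].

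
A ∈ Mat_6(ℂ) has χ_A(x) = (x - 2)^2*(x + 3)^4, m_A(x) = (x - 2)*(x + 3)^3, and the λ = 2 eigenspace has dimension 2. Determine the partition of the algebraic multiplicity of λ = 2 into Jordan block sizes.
Block sizes for λ = 2: [1, 1]

Step 1 — from the characteristic polynomial, algebraic multiplicity of λ = 2 is 2. From dim ker(A − (2)·I) = 2, there are exactly 2 Jordan blocks for λ = 2.
Step 2 — from the minimal polynomial, the factor (x − 2) tells us the largest block for λ = 2 has size 1.
Step 3 — with total size 2, 2 blocks, and largest block 1, the block sizes (in nonincreasing order) are [1, 1].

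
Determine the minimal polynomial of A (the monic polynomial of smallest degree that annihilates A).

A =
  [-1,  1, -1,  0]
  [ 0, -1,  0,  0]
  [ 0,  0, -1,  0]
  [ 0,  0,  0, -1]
x^2 + 2*x + 1

The characteristic polynomial is χ_A(x) = (x + 1)^4, so the eigenvalues are known. The minimal polynomial is
  m_A(x) = Π_λ (x − λ)^{k_λ}
where k_λ is the size of the *largest* Jordan block for λ (equivalently, the smallest k with (A − λI)^k v = 0 for every generalised eigenvector v of λ).

  λ = -1: largest Jordan block has size 2, contributing (x + 1)^2

So m_A(x) = (x + 1)^2 = x^2 + 2*x + 1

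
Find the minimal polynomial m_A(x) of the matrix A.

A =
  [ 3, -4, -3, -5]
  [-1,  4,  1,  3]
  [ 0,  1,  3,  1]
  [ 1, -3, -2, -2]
x^2 - 4*x + 4

The characteristic polynomial is χ_A(x) = (x - 2)^4, so the eigenvalues are known. The minimal polynomial is
  m_A(x) = Π_λ (x − λ)^{k_λ}
where k_λ is the size of the *largest* Jordan block for λ (equivalently, the smallest k with (A − λI)^k v = 0 for every generalised eigenvector v of λ).

  λ = 2: largest Jordan block has size 2, contributing (x − 2)^2

So m_A(x) = (x - 2)^2 = x^2 - 4*x + 4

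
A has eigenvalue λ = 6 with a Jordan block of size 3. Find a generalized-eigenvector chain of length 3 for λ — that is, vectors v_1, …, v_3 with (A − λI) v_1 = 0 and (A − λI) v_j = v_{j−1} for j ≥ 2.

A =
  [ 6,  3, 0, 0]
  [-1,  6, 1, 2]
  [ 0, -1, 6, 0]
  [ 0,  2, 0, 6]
A Jordan chain for λ = 6 of length 3:
v_1 = (-3, 0, 1, -2)ᵀ
v_2 = (0, -1, 0, 0)ᵀ
v_3 = (1, 0, 0, 0)ᵀ

Let N = A − (6)·I. We want v_3 with N^3 v_3 = 0 but N^2 v_3 ≠ 0; then v_{j-1} := N · v_j for j = 3, …, 2.

Pick v_3 = (1, 0, 0, 0)ᵀ.
Then v_2 = N · v_3 = (0, -1, 0, 0)ᵀ.
Then v_1 = N · v_2 = (-3, 0, 1, -2)ᵀ.

Sanity check: (A − (6)·I) v_1 = (0, 0, 0, 0)ᵀ = 0. ✓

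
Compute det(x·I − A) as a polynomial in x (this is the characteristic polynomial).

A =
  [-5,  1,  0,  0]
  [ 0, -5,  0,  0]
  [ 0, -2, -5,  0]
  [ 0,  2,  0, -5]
x^4 + 20*x^3 + 150*x^2 + 500*x + 625

Expanding det(x·I − A) (e.g. by cofactor expansion or by noting that A is similar to its Jordan form J, which has the same characteristic polynomial as A) gives
  χ_A(x) = x^4 + 20*x^3 + 150*x^2 + 500*x + 625
which factors as (x + 5)^4. The eigenvalues (with algebraic multiplicities) are λ = -5 with multiplicity 4.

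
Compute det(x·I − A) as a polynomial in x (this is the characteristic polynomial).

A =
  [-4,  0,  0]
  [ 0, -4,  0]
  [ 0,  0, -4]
x^3 + 12*x^2 + 48*x + 64

Expanding det(x·I − A) (e.g. by cofactor expansion or by noting that A is similar to its Jordan form J, which has the same characteristic polynomial as A) gives
  χ_A(x) = x^3 + 12*x^2 + 48*x + 64
which factors as (x + 4)^3. The eigenvalues (with algebraic multiplicities) are λ = -4 with multiplicity 3.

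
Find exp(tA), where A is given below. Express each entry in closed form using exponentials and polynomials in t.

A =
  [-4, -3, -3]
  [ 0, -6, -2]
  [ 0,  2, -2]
e^{tA} =
  [exp(-4*t), -3*t*exp(-4*t), -3*t*exp(-4*t)]
  [0, -2*t*exp(-4*t) + exp(-4*t), -2*t*exp(-4*t)]
  [0, 2*t*exp(-4*t), 2*t*exp(-4*t) + exp(-4*t)]

Strategy: write A = P · J · P⁻¹ where J is a Jordan canonical form, so e^{tA} = P · e^{tJ} · P⁻¹, and e^{tJ} can be computed block-by-block.

A has Jordan form
J =
  [-4,  1,  0]
  [ 0, -4,  0]
  [ 0,  0, -4]
(up to reordering of blocks).

Per-block formulas:
  For a 1×1 block at λ = -4: exp(t · [-4]) = [e^(-4t)].
  For a 2×2 Jordan block J_2(-4): exp(t · J_2(-4)) = e^(-4t)·(I + t·N), where N is the 2×2 nilpotent shift.

After assembling e^{tJ} and conjugating by P, we get:

e^{tA} =
  [exp(-4*t), -3*t*exp(-4*t), -3*t*exp(-4*t)]
  [0, -2*t*exp(-4*t) + exp(-4*t), -2*t*exp(-4*t)]
  [0, 2*t*exp(-4*t), 2*t*exp(-4*t) + exp(-4*t)]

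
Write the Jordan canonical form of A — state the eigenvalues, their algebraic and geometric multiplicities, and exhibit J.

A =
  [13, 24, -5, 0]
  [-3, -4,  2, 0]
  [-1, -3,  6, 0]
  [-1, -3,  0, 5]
J_3(5) ⊕ J_1(5)

The characteristic polynomial is
  det(x·I − A) = x^4 - 20*x^3 + 150*x^2 - 500*x + 625 = (x - 5)^4

Eigenvalues and multiplicities (the geometric multiplicity of λ is n − rank(A − λI), which equals the number of Jordan blocks for λ):
  λ = 5: algebraic multiplicity = 4, geometric multiplicity = 2

Determining the block sizes for each eigenvalue:
  λ = 5: with am = 4 and gm = 2, the partition is not yet determined (e.g. several partitions of 4 into 2 parts exist). Let N = A − (5)·I. Computing rank(N^1) = 2, rank(N^2) = 1, rank(N^3) = 0; the number of blocks of size ≥ j is rank(N^{j−1}) − rank(N^j), giving [2, 1, 1]. So we have 1 block(s) of size 3, 1 block(s) of size 1 → block sizes [3, 1]

Assembling the blocks gives a Jordan form
J =
  [5, 1, 0, 0]
  [0, 5, 1, 0]
  [0, 0, 5, 0]
  [0, 0, 0, 5]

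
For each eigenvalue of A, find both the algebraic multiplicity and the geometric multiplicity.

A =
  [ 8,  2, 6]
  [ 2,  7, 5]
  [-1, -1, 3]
λ = 6: alg = 3, geom = 1

Step 1 — factor the characteristic polynomial to read off the algebraic multiplicities:
  χ_A(x) = (x - 6)^3

Step 2 — compute geometric multiplicities via the rank-nullity identity g(λ) = n − rank(A − λI):
  rank(A − (6)·I) = 2, so dim ker(A − (6)·I) = n − 2 = 1

Summary:
  λ = 6: algebraic multiplicity = 3, geometric multiplicity = 1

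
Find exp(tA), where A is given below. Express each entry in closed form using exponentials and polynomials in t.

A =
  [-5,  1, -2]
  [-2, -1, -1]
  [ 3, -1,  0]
e^{tA} =
  [t^2*exp(-2*t)/2 - 3*t*exp(-2*t) + exp(-2*t), t*exp(-2*t), t^2*exp(-2*t)/2 - 2*t*exp(-2*t)]
  [t^2*exp(-2*t)/2 - 2*t*exp(-2*t), t*exp(-2*t) + exp(-2*t), t^2*exp(-2*t)/2 - t*exp(-2*t)]
  [-t^2*exp(-2*t)/2 + 3*t*exp(-2*t), -t*exp(-2*t), -t^2*exp(-2*t)/2 + 2*t*exp(-2*t) + exp(-2*t)]

Strategy: write A = P · J · P⁻¹ where J is a Jordan canonical form, so e^{tA} = P · e^{tJ} · P⁻¹, and e^{tJ} can be computed block-by-block.

A has Jordan form
J =
  [-2,  1,  0]
  [ 0, -2,  1]
  [ 0,  0, -2]
(up to reordering of blocks).

Per-block formulas:
  For a 3×3 Jordan block J_3(-2): exp(t · J_3(-2)) = e^(-2t)·(I + t·N + (t^2/2)·N^2), where N is the 3×3 nilpotent shift.

After assembling e^{tJ} and conjugating by P, we get:

e^{tA} =
  [t^2*exp(-2*t)/2 - 3*t*exp(-2*t) + exp(-2*t), t*exp(-2*t), t^2*exp(-2*t)/2 - 2*t*exp(-2*t)]
  [t^2*exp(-2*t)/2 - 2*t*exp(-2*t), t*exp(-2*t) + exp(-2*t), t^2*exp(-2*t)/2 - t*exp(-2*t)]
  [-t^2*exp(-2*t)/2 + 3*t*exp(-2*t), -t*exp(-2*t), -t^2*exp(-2*t)/2 + 2*t*exp(-2*t) + exp(-2*t)]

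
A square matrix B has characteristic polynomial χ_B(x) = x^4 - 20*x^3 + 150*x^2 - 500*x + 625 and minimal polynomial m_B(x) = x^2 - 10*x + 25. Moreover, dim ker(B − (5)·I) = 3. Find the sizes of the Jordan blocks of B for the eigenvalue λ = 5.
Block sizes for λ = 5: [2, 1, 1]

Step 1 — from the characteristic polynomial, algebraic multiplicity of λ = 5 is 4. From dim ker(B − (5)·I) = 3, there are exactly 3 Jordan blocks for λ = 5.
Step 2 — from the minimal polynomial, the factor (x − 5)^2 tells us the largest block for λ = 5 has size 2.
Step 3 — with total size 4, 3 blocks, and largest block 2, the block sizes (in nonincreasing order) are [2, 1, 1].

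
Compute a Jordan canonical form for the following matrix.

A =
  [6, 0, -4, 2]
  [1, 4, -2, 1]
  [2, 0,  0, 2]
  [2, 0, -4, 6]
J_2(4) ⊕ J_1(4) ⊕ J_1(4)

The characteristic polynomial is
  det(x·I − A) = x^4 - 16*x^3 + 96*x^2 - 256*x + 256 = (x - 4)^4

Eigenvalues and multiplicities (the geometric multiplicity of λ is n − rank(A − λI), which equals the number of Jordan blocks for λ):
  λ = 4: algebraic multiplicity = 4, geometric multiplicity = 3

Determining the block sizes for each eigenvalue:
  λ = 4: 3 blocks summing to 4 forces exactly one block of size 2 and the rest size 1 → block sizes [2, 1, 1]

Assembling the blocks gives a Jordan form
J =
  [4, 1, 0, 0]
  [0, 4, 0, 0]
  [0, 0, 4, 0]
  [0, 0, 0, 4]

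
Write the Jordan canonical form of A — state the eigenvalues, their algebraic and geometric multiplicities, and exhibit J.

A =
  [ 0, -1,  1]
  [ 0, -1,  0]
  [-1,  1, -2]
J_2(-1) ⊕ J_1(-1)

The characteristic polynomial is
  det(x·I − A) = x^3 + 3*x^2 + 3*x + 1 = (x + 1)^3

Eigenvalues and multiplicities (the geometric multiplicity of λ is n − rank(A − λI), which equals the number of Jordan blocks for λ):
  λ = -1: algebraic multiplicity = 3, geometric multiplicity = 2

Determining the block sizes for each eigenvalue:
  λ = -1: 2 blocks summing to 3 forces exactly one block of size 2 and the rest size 1 → block sizes [2, 1]

Assembling the blocks gives a Jordan form
J =
  [-1,  1,  0]
  [ 0, -1,  0]
  [ 0,  0, -1]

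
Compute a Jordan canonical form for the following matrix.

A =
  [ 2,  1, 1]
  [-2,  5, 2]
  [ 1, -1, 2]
J_2(3) ⊕ J_1(3)

The characteristic polynomial is
  det(x·I − A) = x^3 - 9*x^2 + 27*x - 27 = (x - 3)^3

Eigenvalues and multiplicities (the geometric multiplicity of λ is n − rank(A − λI), which equals the number of Jordan blocks for λ):
  λ = 3: algebraic multiplicity = 3, geometric multiplicity = 2

Determining the block sizes for each eigenvalue:
  λ = 3: 2 blocks summing to 3 forces exactly one block of size 2 and the rest size 1 → block sizes [2, 1]

Assembling the blocks gives a Jordan form
J =
  [3, 1, 0]
  [0, 3, 0]
  [0, 0, 3]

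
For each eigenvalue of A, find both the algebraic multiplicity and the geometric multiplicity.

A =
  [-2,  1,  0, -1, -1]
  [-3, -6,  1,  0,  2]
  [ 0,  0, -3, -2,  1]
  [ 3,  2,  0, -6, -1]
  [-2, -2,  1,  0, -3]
λ = -4: alg = 5, geom = 2

Step 1 — factor the characteristic polynomial to read off the algebraic multiplicities:
  χ_A(x) = (x + 4)^5

Step 2 — compute geometric multiplicities via the rank-nullity identity g(λ) = n − rank(A − λI):
  rank(A − (-4)·I) = 3, so dim ker(A − (-4)·I) = n − 3 = 2

Summary:
  λ = -4: algebraic multiplicity = 5, geometric multiplicity = 2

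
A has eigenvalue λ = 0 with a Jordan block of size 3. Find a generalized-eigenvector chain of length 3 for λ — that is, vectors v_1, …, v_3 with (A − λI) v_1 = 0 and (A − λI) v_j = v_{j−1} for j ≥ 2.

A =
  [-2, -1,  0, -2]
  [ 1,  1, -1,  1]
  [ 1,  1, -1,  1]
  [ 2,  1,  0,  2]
A Jordan chain for λ = 0 of length 3:
v_1 = (-1, 0, 0, 1)ᵀ
v_2 = (-2, 1, 1, 2)ᵀ
v_3 = (1, 0, 0, 0)ᵀ

Let N = A − (0)·I. We want v_3 with N^3 v_3 = 0 but N^2 v_3 ≠ 0; then v_{j-1} := N · v_j for j = 3, …, 2.

Pick v_3 = (1, 0, 0, 0)ᵀ.
Then v_2 = N · v_3 = (-2, 1, 1, 2)ᵀ.
Then v_1 = N · v_2 = (-1, 0, 0, 1)ᵀ.

Sanity check: (A − (0)·I) v_1 = (0, 0, 0, 0)ᵀ = 0. ✓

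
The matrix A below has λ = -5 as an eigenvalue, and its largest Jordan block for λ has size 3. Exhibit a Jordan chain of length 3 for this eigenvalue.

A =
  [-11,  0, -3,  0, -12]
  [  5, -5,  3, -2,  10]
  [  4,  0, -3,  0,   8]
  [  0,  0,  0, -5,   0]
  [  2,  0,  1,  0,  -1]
A Jordan chain for λ = -5 of length 3:
v_1 = (0, 2, 0, 0, 0)ᵀ
v_2 = (-6, 5, 4, 0, 2)ᵀ
v_3 = (1, 0, 0, 0, 0)ᵀ

Let N = A − (-5)·I. We want v_3 with N^3 v_3 = 0 but N^2 v_3 ≠ 0; then v_{j-1} := N · v_j for j = 3, …, 2.

Pick v_3 = (1, 0, 0, 0, 0)ᵀ.
Then v_2 = N · v_3 = (-6, 5, 4, 0, 2)ᵀ.
Then v_1 = N · v_2 = (0, 2, 0, 0, 0)ᵀ.

Sanity check: (A − (-5)·I) v_1 = (0, 0, 0, 0, 0)ᵀ = 0. ✓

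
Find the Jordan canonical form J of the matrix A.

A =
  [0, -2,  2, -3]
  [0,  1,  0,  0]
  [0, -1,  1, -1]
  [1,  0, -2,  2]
J_3(1) ⊕ J_1(1)

The characteristic polynomial is
  det(x·I − A) = x^4 - 4*x^3 + 6*x^2 - 4*x + 1 = (x - 1)^4

Eigenvalues and multiplicities (the geometric multiplicity of λ is n − rank(A − λI), which equals the number of Jordan blocks for λ):
  λ = 1: algebraic multiplicity = 4, geometric multiplicity = 2

Determining the block sizes for each eigenvalue:
  λ = 1: with am = 4 and gm = 2, the partition is not yet determined (e.g. several partitions of 4 into 2 parts exist). Let N = A − (1)·I. Computing rank(N^1) = 2, rank(N^2) = 1, rank(N^3) = 0; the number of blocks of size ≥ j is rank(N^{j−1}) − rank(N^j), giving [2, 1, 1]. So we have 1 block(s) of size 3, 1 block(s) of size 1 → block sizes [3, 1]

Assembling the blocks gives a Jordan form
J =
  [1, 1, 0, 0]
  [0, 1, 1, 0]
  [0, 0, 1, 0]
  [0, 0, 0, 1]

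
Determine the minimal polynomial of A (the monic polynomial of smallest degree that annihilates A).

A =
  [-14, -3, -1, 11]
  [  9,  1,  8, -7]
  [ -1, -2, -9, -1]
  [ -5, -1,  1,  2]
x^2 + 10*x + 25

The characteristic polynomial is χ_A(x) = (x + 5)^4, so the eigenvalues are known. The minimal polynomial is
  m_A(x) = Π_λ (x − λ)^{k_λ}
where k_λ is the size of the *largest* Jordan block for λ (equivalently, the smallest k with (A − λI)^k v = 0 for every generalised eigenvector v of λ).

  λ = -5: largest Jordan block has size 2, contributing (x + 5)^2

So m_A(x) = (x + 5)^2 = x^2 + 10*x + 25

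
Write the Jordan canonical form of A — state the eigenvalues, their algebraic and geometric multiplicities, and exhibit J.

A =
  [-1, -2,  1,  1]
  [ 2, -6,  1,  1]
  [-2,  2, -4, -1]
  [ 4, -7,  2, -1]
J_3(-3) ⊕ J_1(-3)

The characteristic polynomial is
  det(x·I − A) = x^4 + 12*x^3 + 54*x^2 + 108*x + 81 = (x + 3)^4

Eigenvalues and multiplicities (the geometric multiplicity of λ is n − rank(A − λI), which equals the number of Jordan blocks for λ):
  λ = -3: algebraic multiplicity = 4, geometric multiplicity = 2

Determining the block sizes for each eigenvalue:
  λ = -3: with am = 4 and gm = 2, the partition is not yet determined (e.g. several partitions of 4 into 2 parts exist). Let N = A − (-3)·I. Computing rank(N^1) = 2, rank(N^2) = 1, rank(N^3) = 0; the number of blocks of size ≥ j is rank(N^{j−1}) − rank(N^j), giving [2, 1, 1]. So we have 1 block(s) of size 3, 1 block(s) of size 1 → block sizes [3, 1]

Assembling the blocks gives a Jordan form
J =
  [-3,  1,  0,  0]
  [ 0, -3,  1,  0]
  [ 0,  0, -3,  0]
  [ 0,  0,  0, -3]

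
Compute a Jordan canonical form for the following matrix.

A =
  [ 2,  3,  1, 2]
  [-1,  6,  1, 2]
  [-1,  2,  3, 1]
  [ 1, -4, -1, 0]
J_1(2) ⊕ J_3(3)

The characteristic polynomial is
  det(x·I − A) = x^4 - 11*x^3 + 45*x^2 - 81*x + 54 = (x - 3)^3*(x - 2)

Eigenvalues and multiplicities (the geometric multiplicity of λ is n − rank(A − λI), which equals the number of Jordan blocks for λ):
  λ = 2: algebraic multiplicity = 1, geometric multiplicity = 1
  λ = 3: algebraic multiplicity = 3, geometric multiplicity = 1

Determining the block sizes for each eigenvalue:
  λ = 2: one block (gm = 1), so the single block has size am = 1 → block sizes [1]
  λ = 3: one block (gm = 1), so the single block has size am = 3 → block sizes [3]

Assembling the blocks gives a Jordan form
J =
  [2, 0, 0, 0]
  [0, 3, 1, 0]
  [0, 0, 3, 1]
  [0, 0, 0, 3]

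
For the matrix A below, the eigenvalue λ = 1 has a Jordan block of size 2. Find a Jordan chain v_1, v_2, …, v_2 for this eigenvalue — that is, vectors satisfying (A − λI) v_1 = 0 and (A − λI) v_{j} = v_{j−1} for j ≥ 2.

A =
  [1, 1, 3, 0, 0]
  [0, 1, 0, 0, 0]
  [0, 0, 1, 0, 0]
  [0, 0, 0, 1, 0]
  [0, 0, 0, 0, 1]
A Jordan chain for λ = 1 of length 2:
v_1 = (1, 0, 0, 0, 0)ᵀ
v_2 = (0, 1, 0, 0, 0)ᵀ

Let N = A − (1)·I. We want v_2 with N^2 v_2 = 0 but N^1 v_2 ≠ 0; then v_{j-1} := N · v_j for j = 2, …, 2.

Pick v_2 = (0, 1, 0, 0, 0)ᵀ.
Then v_1 = N · v_2 = (1, 0, 0, 0, 0)ᵀ.

Sanity check: (A − (1)·I) v_1 = (0, 0, 0, 0, 0)ᵀ = 0. ✓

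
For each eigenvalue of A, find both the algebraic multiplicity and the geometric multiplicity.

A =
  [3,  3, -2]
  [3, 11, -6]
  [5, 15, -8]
λ = 2: alg = 3, geom = 2

Step 1 — factor the characteristic polynomial to read off the algebraic multiplicities:
  χ_A(x) = (x - 2)^3

Step 2 — compute geometric multiplicities via the rank-nullity identity g(λ) = n − rank(A − λI):
  rank(A − (2)·I) = 1, so dim ker(A − (2)·I) = n − 1 = 2

Summary:
  λ = 2: algebraic multiplicity = 3, geometric multiplicity = 2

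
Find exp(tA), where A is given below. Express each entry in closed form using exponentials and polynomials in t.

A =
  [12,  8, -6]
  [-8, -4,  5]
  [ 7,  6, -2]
e^{tA} =
  [-3*t^2*exp(2*t) + 10*t*exp(2*t) + exp(2*t), -2*t^2*exp(2*t) + 8*t*exp(2*t), 2*t^2*exp(2*t) - 6*t*exp(2*t)]
  [3*t^2*exp(2*t)/2 - 8*t*exp(2*t), t^2*exp(2*t) - 6*t*exp(2*t) + exp(2*t), -t^2*exp(2*t) + 5*t*exp(2*t)]
  [-3*t^2*exp(2*t) + 7*t*exp(2*t), -2*t^2*exp(2*t) + 6*t*exp(2*t), 2*t^2*exp(2*t) - 4*t*exp(2*t) + exp(2*t)]

Strategy: write A = P · J · P⁻¹ where J is a Jordan canonical form, so e^{tA} = P · e^{tJ} · P⁻¹, and e^{tJ} can be computed block-by-block.

A has Jordan form
J =
  [2, 1, 0]
  [0, 2, 1]
  [0, 0, 2]
(up to reordering of blocks).

Per-block formulas:
  For a 3×3 Jordan block J_3(2): exp(t · J_3(2)) = e^(2t)·(I + t·N + (t^2/2)·N^2), where N is the 3×3 nilpotent shift.

After assembling e^{tJ} and conjugating by P, we get:

e^{tA} =
  [-3*t^2*exp(2*t) + 10*t*exp(2*t) + exp(2*t), -2*t^2*exp(2*t) + 8*t*exp(2*t), 2*t^2*exp(2*t) - 6*t*exp(2*t)]
  [3*t^2*exp(2*t)/2 - 8*t*exp(2*t), t^2*exp(2*t) - 6*t*exp(2*t) + exp(2*t), -t^2*exp(2*t) + 5*t*exp(2*t)]
  [-3*t^2*exp(2*t) + 7*t*exp(2*t), -2*t^2*exp(2*t) + 6*t*exp(2*t), 2*t^2*exp(2*t) - 4*t*exp(2*t) + exp(2*t)]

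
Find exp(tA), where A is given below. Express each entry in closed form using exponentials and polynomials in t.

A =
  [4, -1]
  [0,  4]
e^{tA} =
  [exp(4*t), -t*exp(4*t)]
  [0, exp(4*t)]

Strategy: write A = P · J · P⁻¹ where J is a Jordan canonical form, so e^{tA} = P · e^{tJ} · P⁻¹, and e^{tJ} can be computed block-by-block.

A has Jordan form
J =
  [4, 1]
  [0, 4]
(up to reordering of blocks).

Per-block formulas:
  For a 2×2 Jordan block J_2(4): exp(t · J_2(4)) = e^(4t)·(I + t·N), where N is the 2×2 nilpotent shift.

After assembling e^{tJ} and conjugating by P, we get:

e^{tA} =
  [exp(4*t), -t*exp(4*t)]
  [0, exp(4*t)]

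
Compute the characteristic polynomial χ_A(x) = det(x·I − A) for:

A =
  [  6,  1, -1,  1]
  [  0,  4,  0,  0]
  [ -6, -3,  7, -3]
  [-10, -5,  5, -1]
x^4 - 16*x^3 + 96*x^2 - 256*x + 256

Expanding det(x·I − A) (e.g. by cofactor expansion or by noting that A is similar to its Jordan form J, which has the same characteristic polynomial as A) gives
  χ_A(x) = x^4 - 16*x^3 + 96*x^2 - 256*x + 256
which factors as (x - 4)^4. The eigenvalues (with algebraic multiplicities) are λ = 4 with multiplicity 4.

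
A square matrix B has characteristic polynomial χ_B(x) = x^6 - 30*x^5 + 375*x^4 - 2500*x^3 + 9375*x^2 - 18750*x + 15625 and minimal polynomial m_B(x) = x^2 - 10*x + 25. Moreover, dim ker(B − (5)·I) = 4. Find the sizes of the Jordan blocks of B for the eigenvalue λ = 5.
Block sizes for λ = 5: [2, 2, 1, 1]

Step 1 — from the characteristic polynomial, algebraic multiplicity of λ = 5 is 6. From dim ker(B − (5)·I) = 4, there are exactly 4 Jordan blocks for λ = 5.
Step 2 — from the minimal polynomial, the factor (x − 5)^2 tells us the largest block for λ = 5 has size 2.
Step 3 — with total size 6, 4 blocks, and largest block 2, the block sizes (in nonincreasing order) are [2, 2, 1, 1].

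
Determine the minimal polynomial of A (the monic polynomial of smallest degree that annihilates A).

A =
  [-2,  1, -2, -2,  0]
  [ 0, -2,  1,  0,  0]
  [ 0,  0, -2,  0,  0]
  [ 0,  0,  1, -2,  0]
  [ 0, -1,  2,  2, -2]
x^3 + 6*x^2 + 12*x + 8

The characteristic polynomial is χ_A(x) = (x + 2)^5, so the eigenvalues are known. The minimal polynomial is
  m_A(x) = Π_λ (x − λ)^{k_λ}
where k_λ is the size of the *largest* Jordan block for λ (equivalently, the smallest k with (A − λI)^k v = 0 for every generalised eigenvector v of λ).

  λ = -2: largest Jordan block has size 3, contributing (x + 2)^3

So m_A(x) = (x + 2)^3 = x^3 + 6*x^2 + 12*x + 8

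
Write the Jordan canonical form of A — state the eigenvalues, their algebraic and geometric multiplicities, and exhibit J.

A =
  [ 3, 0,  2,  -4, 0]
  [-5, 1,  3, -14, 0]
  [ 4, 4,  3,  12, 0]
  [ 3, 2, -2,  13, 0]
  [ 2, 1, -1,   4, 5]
J_3(5) ⊕ J_2(5)

The characteristic polynomial is
  det(x·I − A) = x^5 - 25*x^4 + 250*x^3 - 1250*x^2 + 3125*x - 3125 = (x - 5)^5

Eigenvalues and multiplicities (the geometric multiplicity of λ is n − rank(A − λI), which equals the number of Jordan blocks for λ):
  λ = 5: algebraic multiplicity = 5, geometric multiplicity = 2

Determining the block sizes for each eigenvalue:
  λ = 5: with am = 5 and gm = 2, the partition is not yet determined (e.g. several partitions of 5 into 2 parts exist). Let N = A − (5)·I. Computing rank(N^1) = 3, rank(N^2) = 1, rank(N^3) = 0; the number of blocks of size ≥ j is rank(N^{j−1}) − rank(N^j), giving [2, 2, 1]. So we have 1 block(s) of size 3, 1 block(s) of size 2 → block sizes [3, 2]

Assembling the blocks gives a Jordan form
J =
  [5, 1, 0, 0, 0]
  [0, 5, 1, 0, 0]
  [0, 0, 5, 0, 0]
  [0, 0, 0, 5, 1]
  [0, 0, 0, 0, 5]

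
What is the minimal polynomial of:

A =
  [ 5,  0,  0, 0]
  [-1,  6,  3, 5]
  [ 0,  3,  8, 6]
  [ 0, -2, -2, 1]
x^3 - 15*x^2 + 75*x - 125

The characteristic polynomial is χ_A(x) = (x - 5)^4, so the eigenvalues are known. The minimal polynomial is
  m_A(x) = Π_λ (x − λ)^{k_λ}
where k_λ is the size of the *largest* Jordan block for λ (equivalently, the smallest k with (A − λI)^k v = 0 for every generalised eigenvector v of λ).

  λ = 5: largest Jordan block has size 3, contributing (x − 5)^3

So m_A(x) = (x - 5)^3 = x^3 - 15*x^2 + 75*x - 125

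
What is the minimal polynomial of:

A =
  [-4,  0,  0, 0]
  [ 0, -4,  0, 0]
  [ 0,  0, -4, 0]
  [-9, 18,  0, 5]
x^2 - x - 20

The characteristic polynomial is χ_A(x) = (x - 5)*(x + 4)^3, so the eigenvalues are known. The minimal polynomial is
  m_A(x) = Π_λ (x − λ)^{k_λ}
where k_λ is the size of the *largest* Jordan block for λ (equivalently, the smallest k with (A − λI)^k v = 0 for every generalised eigenvector v of λ).

  λ = -4: largest Jordan block has size 1, contributing (x + 4)
  λ = 5: largest Jordan block has size 1, contributing (x − 5)

So m_A(x) = (x - 5)*(x + 4) = x^2 - x - 20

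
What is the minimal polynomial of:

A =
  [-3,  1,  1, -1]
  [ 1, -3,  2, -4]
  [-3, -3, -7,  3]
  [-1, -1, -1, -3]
x^3 + 12*x^2 + 48*x + 64

The characteristic polynomial is χ_A(x) = (x + 4)^4, so the eigenvalues are known. The minimal polynomial is
  m_A(x) = Π_λ (x − λ)^{k_λ}
where k_λ is the size of the *largest* Jordan block for λ (equivalently, the smallest k with (A − λI)^k v = 0 for every generalised eigenvector v of λ).

  λ = -4: largest Jordan block has size 3, contributing (x + 4)^3

So m_A(x) = (x + 4)^3 = x^3 + 12*x^2 + 48*x + 64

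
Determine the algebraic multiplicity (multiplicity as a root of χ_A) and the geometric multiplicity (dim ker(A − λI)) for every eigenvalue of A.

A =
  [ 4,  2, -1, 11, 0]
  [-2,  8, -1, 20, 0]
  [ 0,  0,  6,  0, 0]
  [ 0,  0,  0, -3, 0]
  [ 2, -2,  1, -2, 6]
λ = -3: alg = 1, geom = 1; λ = 6: alg = 4, geom = 3

Step 1 — factor the characteristic polynomial to read off the algebraic multiplicities:
  χ_A(x) = (x - 6)^4*(x + 3)

Step 2 — compute geometric multiplicities via the rank-nullity identity g(λ) = n − rank(A − λI):
  rank(A − (-3)·I) = 4, so dim ker(A − (-3)·I) = n − 4 = 1
  rank(A − (6)·I) = 2, so dim ker(A − (6)·I) = n − 2 = 3

Summary:
  λ = -3: algebraic multiplicity = 1, geometric multiplicity = 1
  λ = 6: algebraic multiplicity = 4, geometric multiplicity = 3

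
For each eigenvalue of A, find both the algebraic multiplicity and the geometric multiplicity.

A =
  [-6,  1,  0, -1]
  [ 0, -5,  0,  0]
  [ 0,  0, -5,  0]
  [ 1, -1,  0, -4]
λ = -5: alg = 4, geom = 3

Step 1 — factor the characteristic polynomial to read off the algebraic multiplicities:
  χ_A(x) = (x + 5)^4

Step 2 — compute geometric multiplicities via the rank-nullity identity g(λ) = n − rank(A − λI):
  rank(A − (-5)·I) = 1, so dim ker(A − (-5)·I) = n − 1 = 3

Summary:
  λ = -5: algebraic multiplicity = 4, geometric multiplicity = 3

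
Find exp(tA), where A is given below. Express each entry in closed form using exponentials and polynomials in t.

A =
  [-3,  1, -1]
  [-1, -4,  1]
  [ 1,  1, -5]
e^{tA} =
  [-t^2*exp(-4*t)/2 + t*exp(-4*t) + exp(-4*t), t*exp(-4*t), t^2*exp(-4*t)/2 - t*exp(-4*t)]
  [-t*exp(-4*t), exp(-4*t), t*exp(-4*t)]
  [-t^2*exp(-4*t)/2 + t*exp(-4*t), t*exp(-4*t), t^2*exp(-4*t)/2 - t*exp(-4*t) + exp(-4*t)]

Strategy: write A = P · J · P⁻¹ where J is a Jordan canonical form, so e^{tA} = P · e^{tJ} · P⁻¹, and e^{tJ} can be computed block-by-block.

A has Jordan form
J =
  [-4,  1,  0]
  [ 0, -4,  1]
  [ 0,  0, -4]
(up to reordering of blocks).

Per-block formulas:
  For a 3×3 Jordan block J_3(-4): exp(t · J_3(-4)) = e^(-4t)·(I + t·N + (t^2/2)·N^2), where N is the 3×3 nilpotent shift.

After assembling e^{tJ} and conjugating by P, we get:

e^{tA} =
  [-t^2*exp(-4*t)/2 + t*exp(-4*t) + exp(-4*t), t*exp(-4*t), t^2*exp(-4*t)/2 - t*exp(-4*t)]
  [-t*exp(-4*t), exp(-4*t), t*exp(-4*t)]
  [-t^2*exp(-4*t)/2 + t*exp(-4*t), t*exp(-4*t), t^2*exp(-4*t)/2 - t*exp(-4*t) + exp(-4*t)]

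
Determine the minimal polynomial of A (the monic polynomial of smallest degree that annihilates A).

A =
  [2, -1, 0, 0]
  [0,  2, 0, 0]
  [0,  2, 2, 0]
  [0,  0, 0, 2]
x^2 - 4*x + 4

The characteristic polynomial is χ_A(x) = (x - 2)^4, so the eigenvalues are known. The minimal polynomial is
  m_A(x) = Π_λ (x − λ)^{k_λ}
where k_λ is the size of the *largest* Jordan block for λ (equivalently, the smallest k with (A − λI)^k v = 0 for every generalised eigenvector v of λ).

  λ = 2: largest Jordan block has size 2, contributing (x − 2)^2

So m_A(x) = (x - 2)^2 = x^2 - 4*x + 4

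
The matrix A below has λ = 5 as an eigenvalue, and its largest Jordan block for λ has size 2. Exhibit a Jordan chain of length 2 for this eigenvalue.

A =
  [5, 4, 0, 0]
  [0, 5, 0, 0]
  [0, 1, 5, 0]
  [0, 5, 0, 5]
A Jordan chain for λ = 5 of length 2:
v_1 = (4, 0, 1, 5)ᵀ
v_2 = (0, 1, 0, 0)ᵀ

Let N = A − (5)·I. We want v_2 with N^2 v_2 = 0 but N^1 v_2 ≠ 0; then v_{j-1} := N · v_j for j = 2, …, 2.

Pick v_2 = (0, 1, 0, 0)ᵀ.
Then v_1 = N · v_2 = (4, 0, 1, 5)ᵀ.

Sanity check: (A − (5)·I) v_1 = (0, 0, 0, 0)ᵀ = 0. ✓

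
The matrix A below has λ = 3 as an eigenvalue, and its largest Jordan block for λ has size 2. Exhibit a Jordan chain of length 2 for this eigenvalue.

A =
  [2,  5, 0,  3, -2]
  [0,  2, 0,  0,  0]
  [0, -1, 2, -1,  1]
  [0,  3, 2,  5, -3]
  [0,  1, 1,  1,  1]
A Jordan chain for λ = 3 of length 2:
v_1 = (-3, 0, 1, -1, 0)ᵀ
v_2 = (5, 0, -2, 0, -1)ᵀ

Let N = A − (3)·I. We want v_2 with N^2 v_2 = 0 but N^1 v_2 ≠ 0; then v_{j-1} := N · v_j for j = 2, …, 2.

Pick v_2 = (5, 0, -2, 0, -1)ᵀ.
Then v_1 = N · v_2 = (-3, 0, 1, -1, 0)ᵀ.

Sanity check: (A − (3)·I) v_1 = (0, 0, 0, 0, 0)ᵀ = 0. ✓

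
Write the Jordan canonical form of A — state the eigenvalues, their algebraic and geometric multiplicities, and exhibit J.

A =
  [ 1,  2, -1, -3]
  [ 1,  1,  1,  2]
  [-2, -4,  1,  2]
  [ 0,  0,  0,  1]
J_3(1) ⊕ J_1(1)

The characteristic polynomial is
  det(x·I − A) = x^4 - 4*x^3 + 6*x^2 - 4*x + 1 = (x - 1)^4

Eigenvalues and multiplicities (the geometric multiplicity of λ is n − rank(A − λI), which equals the number of Jordan blocks for λ):
  λ = 1: algebraic multiplicity = 4, geometric multiplicity = 2

Determining the block sizes for each eigenvalue:
  λ = 1: with am = 4 and gm = 2, the partition is not yet determined (e.g. several partitions of 4 into 2 parts exist). Let N = A − (1)·I. Computing rank(N^1) = 2, rank(N^2) = 1, rank(N^3) = 0; the number of blocks of size ≥ j is rank(N^{j−1}) − rank(N^j), giving [2, 1, 1]. So we have 1 block(s) of size 3, 1 block(s) of size 1 → block sizes [3, 1]

Assembling the blocks gives a Jordan form
J =
  [1, 1, 0, 0]
  [0, 1, 1, 0]
  [0, 0, 1, 0]
  [0, 0, 0, 1]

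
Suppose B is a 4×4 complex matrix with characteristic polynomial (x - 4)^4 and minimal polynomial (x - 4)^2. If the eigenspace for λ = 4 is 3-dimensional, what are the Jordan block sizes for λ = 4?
Block sizes for λ = 4: [2, 1, 1]

Step 1 — from the characteristic polynomial, algebraic multiplicity of λ = 4 is 4. From dim ker(B − (4)·I) = 3, there are exactly 3 Jordan blocks for λ = 4.
Step 2 — from the minimal polynomial, the factor (x − 4)^2 tells us the largest block for λ = 4 has size 2.
Step 3 — with total size 4, 3 blocks, and largest block 2, the block sizes (in nonincreasing order) are [2, 1, 1].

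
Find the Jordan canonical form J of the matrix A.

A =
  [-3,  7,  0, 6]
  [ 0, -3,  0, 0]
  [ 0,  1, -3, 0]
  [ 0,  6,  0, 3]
J_2(-3) ⊕ J_1(-3) ⊕ J_1(3)

The characteristic polynomial is
  det(x·I − A) = x^4 + 6*x^3 - 54*x - 81 = (x - 3)*(x + 3)^3

Eigenvalues and multiplicities (the geometric multiplicity of λ is n − rank(A − λI), which equals the number of Jordan blocks for λ):
  λ = -3: algebraic multiplicity = 3, geometric multiplicity = 2
  λ = 3: algebraic multiplicity = 1, geometric multiplicity = 1

Determining the block sizes for each eigenvalue:
  λ = -3: 2 blocks summing to 3 forces exactly one block of size 2 and the rest size 1 → block sizes [2, 1]
  λ = 3: one block (gm = 1), so the single block has size am = 1 → block sizes [1]

Assembling the blocks gives a Jordan form
J =
  [-3,  1,  0, 0]
  [ 0, -3,  0, 0]
  [ 0,  0, -3, 0]
  [ 0,  0,  0, 3]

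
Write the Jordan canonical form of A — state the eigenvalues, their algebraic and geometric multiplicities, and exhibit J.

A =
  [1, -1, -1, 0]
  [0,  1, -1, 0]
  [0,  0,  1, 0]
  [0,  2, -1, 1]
J_3(1) ⊕ J_1(1)

The characteristic polynomial is
  det(x·I − A) = x^4 - 4*x^3 + 6*x^2 - 4*x + 1 = (x - 1)^4

Eigenvalues and multiplicities (the geometric multiplicity of λ is n − rank(A − λI), which equals the number of Jordan blocks for λ):
  λ = 1: algebraic multiplicity = 4, geometric multiplicity = 2

Determining the block sizes for each eigenvalue:
  λ = 1: with am = 4 and gm = 2, the partition is not yet determined (e.g. several partitions of 4 into 2 parts exist). Let N = A − (1)·I. Computing rank(N^1) = 2, rank(N^2) = 1, rank(N^3) = 0; the number of blocks of size ≥ j is rank(N^{j−1}) − rank(N^j), giving [2, 1, 1]. So we have 1 block(s) of size 3, 1 block(s) of size 1 → block sizes [3, 1]

Assembling the blocks gives a Jordan form
J =
  [1, 1, 0, 0]
  [0, 1, 1, 0]
  [0, 0, 1, 0]
  [0, 0, 0, 1]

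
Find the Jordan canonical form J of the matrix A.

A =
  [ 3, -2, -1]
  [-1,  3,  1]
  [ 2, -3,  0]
J_3(2)

The characteristic polynomial is
  det(x·I − A) = x^3 - 6*x^2 + 12*x - 8 = (x - 2)^3

Eigenvalues and multiplicities (the geometric multiplicity of λ is n − rank(A − λI), which equals the number of Jordan blocks for λ):
  λ = 2: algebraic multiplicity = 3, geometric multiplicity = 1

Determining the block sizes for each eigenvalue:
  λ = 2: one block (gm = 1), so the single block has size am = 3 → block sizes [3]

Assembling the blocks gives a Jordan form
J =
  [2, 1, 0]
  [0, 2, 1]
  [0, 0, 2]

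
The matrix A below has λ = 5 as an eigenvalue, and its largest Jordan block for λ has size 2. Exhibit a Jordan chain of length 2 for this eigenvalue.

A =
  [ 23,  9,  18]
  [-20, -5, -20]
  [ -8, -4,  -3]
A Jordan chain for λ = 5 of length 2:
v_1 = (18, -20, -8)ᵀ
v_2 = (1, 0, 0)ᵀ

Let N = A − (5)·I. We want v_2 with N^2 v_2 = 0 but N^1 v_2 ≠ 0; then v_{j-1} := N · v_j for j = 2, …, 2.

Pick v_2 = (1, 0, 0)ᵀ.
Then v_1 = N · v_2 = (18, -20, -8)ᵀ.

Sanity check: (A − (5)·I) v_1 = (0, 0, 0)ᵀ = 0. ✓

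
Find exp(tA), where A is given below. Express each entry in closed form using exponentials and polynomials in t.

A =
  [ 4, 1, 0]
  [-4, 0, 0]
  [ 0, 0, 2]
e^{tA} =
  [2*t*exp(2*t) + exp(2*t), t*exp(2*t), 0]
  [-4*t*exp(2*t), -2*t*exp(2*t) + exp(2*t), 0]
  [0, 0, exp(2*t)]

Strategy: write A = P · J · P⁻¹ where J is a Jordan canonical form, so e^{tA} = P · e^{tJ} · P⁻¹, and e^{tJ} can be computed block-by-block.

A has Jordan form
J =
  [2, 1, 0]
  [0, 2, 0]
  [0, 0, 2]
(up to reordering of blocks).

Per-block formulas:
  For a 2×2 Jordan block J_2(2): exp(t · J_2(2)) = e^(2t)·(I + t·N), where N is the 2×2 nilpotent shift.
  For a 1×1 block at λ = 2: exp(t · [2]) = [e^(2t)].

After assembling e^{tJ} and conjugating by P, we get:

e^{tA} =
  [2*t*exp(2*t) + exp(2*t), t*exp(2*t), 0]
  [-4*t*exp(2*t), -2*t*exp(2*t) + exp(2*t), 0]
  [0, 0, exp(2*t)]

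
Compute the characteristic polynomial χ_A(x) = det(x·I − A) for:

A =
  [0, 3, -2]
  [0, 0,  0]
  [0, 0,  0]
x^3

Expanding det(x·I − A) (e.g. by cofactor expansion or by noting that A is similar to its Jordan form J, which has the same characteristic polynomial as A) gives
  χ_A(x) = x^3
which factors as x^3. The eigenvalues (with algebraic multiplicities) are λ = 0 with multiplicity 3.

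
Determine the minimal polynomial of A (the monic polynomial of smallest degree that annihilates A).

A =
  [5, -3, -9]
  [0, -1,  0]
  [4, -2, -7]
x^2 + 2*x + 1

The characteristic polynomial is χ_A(x) = (x + 1)^3, so the eigenvalues are known. The minimal polynomial is
  m_A(x) = Π_λ (x − λ)^{k_λ}
where k_λ is the size of the *largest* Jordan block for λ (equivalently, the smallest k with (A − λI)^k v = 0 for every generalised eigenvector v of λ).

  λ = -1: largest Jordan block has size 2, contributing (x + 1)^2

So m_A(x) = (x + 1)^2 = x^2 + 2*x + 1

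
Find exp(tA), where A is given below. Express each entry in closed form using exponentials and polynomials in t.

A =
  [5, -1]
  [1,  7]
e^{tA} =
  [-t*exp(6*t) + exp(6*t), -t*exp(6*t)]
  [t*exp(6*t), t*exp(6*t) + exp(6*t)]

Strategy: write A = P · J · P⁻¹ where J is a Jordan canonical form, so e^{tA} = P · e^{tJ} · P⁻¹, and e^{tJ} can be computed block-by-block.

A has Jordan form
J =
  [6, 1]
  [0, 6]
(up to reordering of blocks).

Per-block formulas:
  For a 2×2 Jordan block J_2(6): exp(t · J_2(6)) = e^(6t)·(I + t·N), where N is the 2×2 nilpotent shift.

After assembling e^{tJ} and conjugating by P, we get:

e^{tA} =
  [-t*exp(6*t) + exp(6*t), -t*exp(6*t)]
  [t*exp(6*t), t*exp(6*t) + exp(6*t)]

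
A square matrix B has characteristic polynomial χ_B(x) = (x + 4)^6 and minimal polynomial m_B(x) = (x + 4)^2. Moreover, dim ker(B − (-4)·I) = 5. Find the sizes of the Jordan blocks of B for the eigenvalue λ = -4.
Block sizes for λ = -4: [2, 1, 1, 1, 1]

Step 1 — from the characteristic polynomial, algebraic multiplicity of λ = -4 is 6. From dim ker(B − (-4)·I) = 5, there are exactly 5 Jordan blocks for λ = -4.
Step 2 — from the minimal polynomial, the factor (x + 4)^2 tells us the largest block for λ = -4 has size 2.
Step 3 — with total size 6, 5 blocks, and largest block 2, the block sizes (in nonincreasing order) are [2, 1, 1, 1, 1].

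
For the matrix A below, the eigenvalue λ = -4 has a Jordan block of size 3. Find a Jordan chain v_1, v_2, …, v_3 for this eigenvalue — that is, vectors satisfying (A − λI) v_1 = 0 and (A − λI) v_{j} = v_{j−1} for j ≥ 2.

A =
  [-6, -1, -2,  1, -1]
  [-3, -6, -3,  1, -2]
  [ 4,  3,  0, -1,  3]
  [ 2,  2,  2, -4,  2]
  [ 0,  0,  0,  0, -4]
A Jordan chain for λ = -4 of length 3:
v_1 = (1, 2, -3, -2, 0)ᵀ
v_2 = (-2, -3, 4, 2, 0)ᵀ
v_3 = (1, 0, 0, 0, 0)ᵀ

Let N = A − (-4)·I. We want v_3 with N^3 v_3 = 0 but N^2 v_3 ≠ 0; then v_{j-1} := N · v_j for j = 3, …, 2.

Pick v_3 = (1, 0, 0, 0, 0)ᵀ.
Then v_2 = N · v_3 = (-2, -3, 4, 2, 0)ᵀ.
Then v_1 = N · v_2 = (1, 2, -3, -2, 0)ᵀ.

Sanity check: (A − (-4)·I) v_1 = (0, 0, 0, 0, 0)ᵀ = 0. ✓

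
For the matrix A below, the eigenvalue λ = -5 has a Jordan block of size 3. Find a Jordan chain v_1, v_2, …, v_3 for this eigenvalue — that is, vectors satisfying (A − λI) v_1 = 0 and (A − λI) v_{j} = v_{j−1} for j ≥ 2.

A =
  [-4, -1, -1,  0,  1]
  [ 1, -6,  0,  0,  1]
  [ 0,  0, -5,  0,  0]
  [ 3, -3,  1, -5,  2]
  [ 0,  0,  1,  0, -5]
A Jordan chain for λ = -5 of length 3:
v_1 = (0, 0, 0, -1, 0)ᵀ
v_2 = (-1, 0, 0, 1, 1)ᵀ
v_3 = (0, 0, 1, 0, 0)ᵀ

Let N = A − (-5)·I. We want v_3 with N^3 v_3 = 0 but N^2 v_3 ≠ 0; then v_{j-1} := N · v_j for j = 3, …, 2.

Pick v_3 = (0, 0, 1, 0, 0)ᵀ.
Then v_2 = N · v_3 = (-1, 0, 0, 1, 1)ᵀ.
Then v_1 = N · v_2 = (0, 0, 0, -1, 0)ᵀ.

Sanity check: (A − (-5)·I) v_1 = (0, 0, 0, 0, 0)ᵀ = 0. ✓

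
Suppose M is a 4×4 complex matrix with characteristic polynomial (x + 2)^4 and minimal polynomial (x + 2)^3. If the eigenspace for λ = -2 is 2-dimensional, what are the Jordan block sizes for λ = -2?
Block sizes for λ = -2: [3, 1]

Step 1 — from the characteristic polynomial, algebraic multiplicity of λ = -2 is 4. From dim ker(M − (-2)·I) = 2, there are exactly 2 Jordan blocks for λ = -2.
Step 2 — from the minimal polynomial, the factor (x + 2)^3 tells us the largest block for λ = -2 has size 3.
Step 3 — with total size 4, 2 blocks, and largest block 3, the block sizes (in nonincreasing order) are [3, 1].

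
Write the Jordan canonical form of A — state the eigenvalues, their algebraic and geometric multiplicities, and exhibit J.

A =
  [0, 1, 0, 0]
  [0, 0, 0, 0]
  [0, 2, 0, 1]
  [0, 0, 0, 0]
J_2(0) ⊕ J_2(0)

The characteristic polynomial is
  det(x·I − A) = x^4

Eigenvalues and multiplicities (the geometric multiplicity of λ is n − rank(A − λI), which equals the number of Jordan blocks for λ):
  λ = 0: algebraic multiplicity = 4, geometric multiplicity = 2

Determining the block sizes for each eigenvalue:
  λ = 0: with am = 4 and gm = 2, the partition is not yet determined (e.g. several partitions of 4 into 2 parts exist). Let N = A − (0)·I. Computing rank(N^1) = 2, rank(N^2) = 0; the number of blocks of size ≥ j is rank(N^{j−1}) − rank(N^j), giving [2, 2]. So we have 2 block(s) of size 2 → block sizes [2, 2]

Assembling the blocks gives a Jordan form
J =
  [0, 1, 0, 0]
  [0, 0, 0, 0]
  [0, 0, 0, 1]
  [0, 0, 0, 0]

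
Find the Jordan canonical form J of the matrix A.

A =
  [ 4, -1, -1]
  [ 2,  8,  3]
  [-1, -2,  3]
J_3(5)

The characteristic polynomial is
  det(x·I − A) = x^3 - 15*x^2 + 75*x - 125 = (x - 5)^3

Eigenvalues and multiplicities (the geometric multiplicity of λ is n − rank(A − λI), which equals the number of Jordan blocks for λ):
  λ = 5: algebraic multiplicity = 3, geometric multiplicity = 1

Determining the block sizes for each eigenvalue:
  λ = 5: one block (gm = 1), so the single block has size am = 3 → block sizes [3]

Assembling the blocks gives a Jordan form
J =
  [5, 1, 0]
  [0, 5, 1]
  [0, 0, 5]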